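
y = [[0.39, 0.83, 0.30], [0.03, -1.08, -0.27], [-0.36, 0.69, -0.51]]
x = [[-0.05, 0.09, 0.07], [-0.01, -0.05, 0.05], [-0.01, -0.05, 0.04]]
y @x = [[-0.03, -0.02, 0.08], [0.01, 0.07, -0.06], [0.02, -0.04, -0.01]]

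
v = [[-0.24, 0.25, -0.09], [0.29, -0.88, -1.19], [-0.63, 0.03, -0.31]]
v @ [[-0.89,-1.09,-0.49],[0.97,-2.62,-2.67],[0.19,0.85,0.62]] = [[0.44, -0.47, -0.61], [-1.34, 0.98, 1.47], [0.53, 0.34, 0.04]]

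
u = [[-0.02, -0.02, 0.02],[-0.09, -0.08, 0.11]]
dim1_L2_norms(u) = [0.03, 0.16]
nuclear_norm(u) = 0.17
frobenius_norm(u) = 0.17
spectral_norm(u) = 0.17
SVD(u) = [[-0.21,-0.98], [-0.98,0.21]] @ diag([0.1666728577113085, 0.004489822083994993]) @ [[0.55, 0.49, -0.67], [0.23, 0.69, 0.69]]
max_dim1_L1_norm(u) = 0.28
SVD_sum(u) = [[-0.02, -0.02, 0.02], [-0.09, -0.08, 0.11]] + [[-0.00, -0.0, -0.0], [0.00, 0.00, 0.0]]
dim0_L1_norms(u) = [0.11, 0.1, 0.13]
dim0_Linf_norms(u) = [0.09, 0.08, 0.11]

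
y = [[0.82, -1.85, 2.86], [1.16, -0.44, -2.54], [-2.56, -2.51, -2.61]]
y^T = [[0.82, 1.16, -2.56], [-1.85, -0.44, -2.51], [2.86, -2.54, -2.61]]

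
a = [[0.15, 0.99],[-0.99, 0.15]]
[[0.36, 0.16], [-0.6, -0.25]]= a@[[0.65,  0.27],[0.27,  0.12]]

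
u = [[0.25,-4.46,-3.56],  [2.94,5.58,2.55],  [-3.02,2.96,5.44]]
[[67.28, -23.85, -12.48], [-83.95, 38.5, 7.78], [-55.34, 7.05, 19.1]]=u @ [[-4.29,2.17,-0.77], [-9.38,6.14,0.52], [-7.45,-0.84,2.80]]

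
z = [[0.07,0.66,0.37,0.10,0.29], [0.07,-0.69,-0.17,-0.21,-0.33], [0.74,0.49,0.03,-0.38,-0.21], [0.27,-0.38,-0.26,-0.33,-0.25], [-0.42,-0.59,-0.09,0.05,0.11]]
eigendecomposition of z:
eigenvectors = [[0.49,  -0.33,  -0.04,  0.62,  0.54],[-0.58,  -0.06,  -0.31,  -0.30,  -0.32],[-0.28,  -0.76,  0.76,  -0.07,  -0.06],[-0.58,  -0.01,  0.44,  0.56,  0.23],[-0.11,  0.56,  -0.35,  0.45,  0.74]]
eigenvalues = [-1.11, 0.55, -0.34, 0.01, 0.08]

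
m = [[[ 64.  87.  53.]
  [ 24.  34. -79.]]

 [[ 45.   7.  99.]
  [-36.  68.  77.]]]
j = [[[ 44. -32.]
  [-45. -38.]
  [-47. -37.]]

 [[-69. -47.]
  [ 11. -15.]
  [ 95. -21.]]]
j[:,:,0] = [[44.0, -45.0, -47.0], [-69.0, 11.0, 95.0]]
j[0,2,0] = -47.0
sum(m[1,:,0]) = 9.0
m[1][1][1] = 68.0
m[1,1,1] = 68.0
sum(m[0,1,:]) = -21.0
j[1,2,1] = -21.0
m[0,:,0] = [64.0, 24.0]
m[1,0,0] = 45.0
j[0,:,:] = [[44.0, -32.0], [-45.0, -38.0], [-47.0, -37.0]]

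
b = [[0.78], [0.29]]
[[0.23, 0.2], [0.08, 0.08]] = b @ [[0.29, 0.26]]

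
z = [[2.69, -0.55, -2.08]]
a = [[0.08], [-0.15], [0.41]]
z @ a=[[-0.56]]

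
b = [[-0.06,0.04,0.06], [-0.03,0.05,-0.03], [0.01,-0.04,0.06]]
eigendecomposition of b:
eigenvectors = [[0.14, -0.95, 0.71], [-0.62, -0.31, 0.63], [0.77, -0.03, 0.31]]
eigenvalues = [0.09, -0.05, 0.0]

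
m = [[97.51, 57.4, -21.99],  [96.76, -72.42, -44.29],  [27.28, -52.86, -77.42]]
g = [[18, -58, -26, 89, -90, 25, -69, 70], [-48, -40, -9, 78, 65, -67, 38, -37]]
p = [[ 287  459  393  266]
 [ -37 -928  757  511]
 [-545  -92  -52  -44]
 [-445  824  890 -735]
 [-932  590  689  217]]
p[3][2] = 890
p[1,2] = 757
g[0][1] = -58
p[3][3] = -735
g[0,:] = [18, -58, -26, 89, -90, 25, -69, 70]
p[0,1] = 459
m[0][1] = 57.4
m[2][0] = 27.28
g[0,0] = 18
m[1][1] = -72.42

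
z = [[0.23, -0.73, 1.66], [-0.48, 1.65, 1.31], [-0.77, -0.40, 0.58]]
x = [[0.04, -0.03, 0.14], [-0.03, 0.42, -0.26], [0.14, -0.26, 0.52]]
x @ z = [[-0.08, -0.13, 0.11], [-0.01, 0.82, 0.35], [-0.24, -0.74, 0.19]]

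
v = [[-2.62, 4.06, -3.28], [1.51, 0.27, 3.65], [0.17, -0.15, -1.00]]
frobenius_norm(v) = 7.13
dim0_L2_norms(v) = [3.03, 4.07, 5.01]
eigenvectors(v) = [[0.68, 0.95, -0.93],[0.73, -0.3, 0.03],[0.00, -0.08, 0.37]]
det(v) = 8.82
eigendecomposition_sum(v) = [[0.45, 1.17, 1.03], [0.48, 1.25, 1.10], [0.00, 0.0, 0.0]] + [[-3.34, 3.16, -8.62], [1.04, -0.98, 2.68], [0.28, -0.26, 0.72]] + [[0.27, -0.27, 4.31], [-0.01, 0.01, -0.13], [-0.11, 0.11, -1.72]]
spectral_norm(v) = 6.53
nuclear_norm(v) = 9.83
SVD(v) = [[-0.87, -0.49, 0.05],[0.49, -0.83, 0.26],[-0.09, 0.26, 0.96]] @ diag([6.532020669896408, 2.8171746219627516, 0.47909614631631836]) @ [[0.46, -0.52, 0.72],[0.03, -0.8, -0.59],[0.89, 0.29, -0.35]]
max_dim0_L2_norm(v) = 5.01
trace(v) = -3.35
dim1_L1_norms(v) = [9.96, 5.43, 1.32]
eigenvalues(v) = [1.7, -3.61, -1.44]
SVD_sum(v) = [[-2.6,2.94,-4.10],[1.46,-1.65,2.30],[-0.26,0.29,-0.41]] + [[-0.04, 1.12, 0.83], [-0.07, 1.88, 1.39], [0.02, -0.58, -0.43]] + [[0.02, 0.01, -0.01],[0.11, 0.04, -0.04],[0.41, 0.14, -0.16]]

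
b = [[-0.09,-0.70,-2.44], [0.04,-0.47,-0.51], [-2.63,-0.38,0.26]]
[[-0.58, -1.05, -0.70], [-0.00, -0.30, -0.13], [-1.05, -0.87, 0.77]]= b @ [[0.47, 0.32, -0.25], [-0.28, 0.31, -0.09], [0.30, 0.33, 0.32]]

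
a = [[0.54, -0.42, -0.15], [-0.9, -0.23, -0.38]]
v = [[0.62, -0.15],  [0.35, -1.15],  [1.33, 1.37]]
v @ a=[[0.47, -0.23, -0.04], [1.22, 0.12, 0.38], [-0.51, -0.87, -0.72]]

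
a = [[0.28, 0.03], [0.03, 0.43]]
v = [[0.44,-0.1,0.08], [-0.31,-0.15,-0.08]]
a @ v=[[0.11, -0.03, 0.02], [-0.12, -0.07, -0.03]]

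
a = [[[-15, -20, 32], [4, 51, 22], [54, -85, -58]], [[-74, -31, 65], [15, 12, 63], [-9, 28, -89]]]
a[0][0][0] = -15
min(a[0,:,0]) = -15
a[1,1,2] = 63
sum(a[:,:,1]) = -45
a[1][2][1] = 28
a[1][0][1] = -31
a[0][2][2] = -58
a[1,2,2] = -89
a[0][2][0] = 54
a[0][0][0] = -15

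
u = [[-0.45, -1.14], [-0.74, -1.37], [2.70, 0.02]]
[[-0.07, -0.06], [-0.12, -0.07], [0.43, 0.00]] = u @ [[0.16, 0.00],[0.00, 0.05]]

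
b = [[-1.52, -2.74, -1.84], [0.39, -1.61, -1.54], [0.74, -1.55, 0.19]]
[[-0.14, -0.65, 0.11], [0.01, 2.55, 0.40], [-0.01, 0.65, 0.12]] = b @ [[0.06, 1.76, 0.19],[0.03, 0.24, -0.01],[-0.02, -1.46, -0.20]]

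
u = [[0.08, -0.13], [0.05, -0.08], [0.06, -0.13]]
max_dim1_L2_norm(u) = 0.15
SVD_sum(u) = [[0.07, -0.13], [0.05, -0.08], [0.07, -0.12]] + [[0.01, 0.0], [0.00, 0.00], [-0.01, -0.01]]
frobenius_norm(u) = 0.23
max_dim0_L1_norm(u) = 0.34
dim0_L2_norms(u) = [0.11, 0.2]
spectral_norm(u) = 0.23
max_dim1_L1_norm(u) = 0.21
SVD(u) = [[-0.67, -0.51], [-0.41, -0.36], [-0.62, 0.78]] @ diag([0.22916381969270339, 0.013562586178532676]) @ [[-0.49, 0.87], [-0.87, -0.49]]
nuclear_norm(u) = 0.24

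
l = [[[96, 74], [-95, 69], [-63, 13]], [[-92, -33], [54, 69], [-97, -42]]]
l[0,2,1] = 13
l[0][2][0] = -63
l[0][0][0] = 96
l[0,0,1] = 74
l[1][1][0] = 54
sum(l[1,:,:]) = -141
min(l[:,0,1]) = -33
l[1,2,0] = -97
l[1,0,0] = -92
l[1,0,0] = -92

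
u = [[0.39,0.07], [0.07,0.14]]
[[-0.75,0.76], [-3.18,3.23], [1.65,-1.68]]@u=[[-0.24, 0.05], [-1.01, 0.23], [0.53, -0.12]]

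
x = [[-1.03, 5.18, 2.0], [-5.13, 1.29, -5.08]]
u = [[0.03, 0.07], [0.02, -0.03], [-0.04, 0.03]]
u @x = [[-0.39, 0.25, -0.3], [0.13, 0.06, 0.19], [-0.11, -0.17, -0.23]]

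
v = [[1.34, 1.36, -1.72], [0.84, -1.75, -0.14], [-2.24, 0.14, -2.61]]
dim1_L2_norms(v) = [2.57, 1.95, 3.44]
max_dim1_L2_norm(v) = 3.44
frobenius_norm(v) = 4.72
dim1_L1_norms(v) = [4.42, 2.73, 4.99]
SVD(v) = [[0.29, -0.93, -0.22], [-0.22, 0.16, -0.96], [0.93, 0.32, -0.16]] @ diag([3.574317825038967, 2.4876058643671937, 1.8101572167009847]) @ [[-0.53, 0.25, -0.81], [-0.74, -0.6, 0.30], [-0.41, 0.76, 0.5]]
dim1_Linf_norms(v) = [1.72, 1.75, 2.61]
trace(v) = -3.02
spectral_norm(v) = 3.57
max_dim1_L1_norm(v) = 4.99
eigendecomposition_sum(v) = [[1.96, 0.62, -0.69], [0.43, 0.13, -0.15], [-0.86, -0.27, 0.3]] + [[-0.59, 0.54, -1.06],[0.16, -0.15, 0.29],[-1.52, 1.41, -2.75]] + [[-0.03, 0.20, 0.03], [0.25, -1.74, -0.28], [0.15, -1.00, -0.16]]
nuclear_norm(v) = 7.87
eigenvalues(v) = [2.4, -3.49, -1.93]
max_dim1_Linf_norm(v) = 2.61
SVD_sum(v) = [[-0.54, 0.26, -0.84], [0.41, -0.19, 0.62], [-1.76, 0.84, -2.71]] + [[1.72, 1.40, -0.69], [-0.29, -0.23, 0.11], [-0.6, -0.49, 0.24]] + [[0.16, -0.30, -0.20], [0.72, -1.32, -0.88], [0.12, -0.21, -0.14]]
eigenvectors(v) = [[-0.9, -0.36, -0.10], [-0.20, 0.1, 0.86], [0.4, -0.93, 0.50]]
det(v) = 16.10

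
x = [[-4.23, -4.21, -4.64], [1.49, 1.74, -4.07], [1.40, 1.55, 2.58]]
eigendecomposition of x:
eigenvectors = [[(-0.81+0j), -0.45+0.48j, (-0.45-0.48j)],[0.58+0.00j, 0.71+0.00j, (0.71-0j)],[0.07+0.00j, 0.06-0.25j, 0.06+0.25j]]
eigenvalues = [(-0.81+0j), (0.45+2.41j), (0.45-2.41j)]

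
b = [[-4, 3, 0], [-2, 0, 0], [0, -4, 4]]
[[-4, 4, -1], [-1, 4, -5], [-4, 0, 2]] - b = [[0, 1, -1], [1, 4, -5], [-4, 4, -2]]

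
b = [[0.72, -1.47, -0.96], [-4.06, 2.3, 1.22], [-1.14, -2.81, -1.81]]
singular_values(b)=[5.27, 3.4, 0.06]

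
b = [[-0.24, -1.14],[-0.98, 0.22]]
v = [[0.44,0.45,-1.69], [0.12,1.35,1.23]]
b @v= [[-0.24, -1.65, -1.00], [-0.40, -0.14, 1.93]]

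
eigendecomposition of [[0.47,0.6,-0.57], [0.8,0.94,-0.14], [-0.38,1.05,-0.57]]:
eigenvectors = [[0.36, 0.22, 0.43], [0.84, -0.66, -0.12], [0.42, -0.72, 0.9]]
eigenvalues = [1.21, 0.52, -0.89]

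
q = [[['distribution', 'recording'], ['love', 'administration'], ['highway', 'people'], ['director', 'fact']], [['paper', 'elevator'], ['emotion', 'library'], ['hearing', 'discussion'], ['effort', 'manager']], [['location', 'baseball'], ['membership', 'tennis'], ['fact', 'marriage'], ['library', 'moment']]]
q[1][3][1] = 'manager'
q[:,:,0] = [['distribution', 'love', 'highway', 'director'], ['paper', 'emotion', 'hearing', 'effort'], ['location', 'membership', 'fact', 'library']]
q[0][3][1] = 'fact'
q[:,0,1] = ['recording', 'elevator', 'baseball']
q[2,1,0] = 'membership'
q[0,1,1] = 'administration'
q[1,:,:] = [['paper', 'elevator'], ['emotion', 'library'], ['hearing', 'discussion'], ['effort', 'manager']]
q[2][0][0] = 'location'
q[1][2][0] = 'hearing'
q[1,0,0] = 'paper'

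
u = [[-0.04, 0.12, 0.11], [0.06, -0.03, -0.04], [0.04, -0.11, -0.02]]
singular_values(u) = [0.21, 0.05, 0.04]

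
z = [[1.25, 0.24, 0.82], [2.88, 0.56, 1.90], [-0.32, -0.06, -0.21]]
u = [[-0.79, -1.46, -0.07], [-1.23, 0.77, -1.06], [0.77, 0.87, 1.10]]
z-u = [[2.04, 1.7, 0.89],[4.11, -0.21, 2.96],[-1.09, -0.93, -1.31]]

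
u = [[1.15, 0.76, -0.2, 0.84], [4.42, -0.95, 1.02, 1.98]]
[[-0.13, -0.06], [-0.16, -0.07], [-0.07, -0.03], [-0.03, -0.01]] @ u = [[-0.41, -0.04, -0.04, -0.23], [-0.49, -0.06, -0.04, -0.27], [-0.21, -0.02, -0.02, -0.12], [-0.08, -0.01, -0.0, -0.04]]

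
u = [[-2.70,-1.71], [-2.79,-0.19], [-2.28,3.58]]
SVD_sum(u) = [[-1.47, 0.74], [-2.15, 1.08], [-3.26, 1.63]] + [[-1.23,-2.45], [-0.64,-1.27], [0.98,1.95]]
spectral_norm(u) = 4.67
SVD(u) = [[-0.35,0.73], [-0.52,0.38], [-0.78,-0.58]] @ diag([4.667502068979226, 3.776708148119821]) @ [[0.89, -0.45], [-0.45, -0.89]]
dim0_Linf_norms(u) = [2.79, 3.58]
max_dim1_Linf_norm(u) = 3.58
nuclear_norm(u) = 8.44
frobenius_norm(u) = 6.00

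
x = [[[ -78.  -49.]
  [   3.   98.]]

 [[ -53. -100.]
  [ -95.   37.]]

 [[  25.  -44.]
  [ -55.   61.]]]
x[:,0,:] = [[-78.0, -49.0], [-53.0, -100.0], [25.0, -44.0]]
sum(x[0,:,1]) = 49.0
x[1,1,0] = -95.0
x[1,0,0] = -53.0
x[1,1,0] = -95.0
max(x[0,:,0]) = 3.0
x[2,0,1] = -44.0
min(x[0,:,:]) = -78.0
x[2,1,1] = 61.0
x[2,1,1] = 61.0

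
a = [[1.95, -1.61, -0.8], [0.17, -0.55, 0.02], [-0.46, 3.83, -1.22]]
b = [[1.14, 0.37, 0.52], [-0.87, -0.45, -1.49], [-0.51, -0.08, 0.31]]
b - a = [[-0.81, 1.98, 1.32], [-1.04, 0.1, -1.51], [-0.05, -3.91, 1.53]]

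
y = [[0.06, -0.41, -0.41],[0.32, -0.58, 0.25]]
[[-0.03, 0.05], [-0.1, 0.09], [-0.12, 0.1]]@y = [[0.01, -0.02, 0.02], [0.02, -0.01, 0.06], [0.02, -0.01, 0.07]]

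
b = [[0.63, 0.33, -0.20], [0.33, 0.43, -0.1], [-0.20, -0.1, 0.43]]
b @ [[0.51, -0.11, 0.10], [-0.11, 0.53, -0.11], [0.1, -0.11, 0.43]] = [[0.26, 0.13, -0.06], [0.11, 0.20, -0.06], [-0.05, -0.08, 0.18]]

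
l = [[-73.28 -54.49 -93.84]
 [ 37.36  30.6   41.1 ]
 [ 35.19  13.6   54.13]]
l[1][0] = 37.36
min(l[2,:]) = 13.6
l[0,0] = -73.28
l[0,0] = -73.28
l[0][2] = -93.84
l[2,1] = 13.6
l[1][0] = 37.36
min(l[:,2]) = -93.84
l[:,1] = [-54.49, 30.6, 13.6]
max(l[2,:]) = 54.13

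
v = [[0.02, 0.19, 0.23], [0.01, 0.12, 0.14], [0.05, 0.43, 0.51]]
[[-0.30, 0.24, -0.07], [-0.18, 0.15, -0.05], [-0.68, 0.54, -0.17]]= v @ [[-0.54,0.03,-0.58], [-0.75,-0.05,-0.91], [-0.64,1.10,0.49]]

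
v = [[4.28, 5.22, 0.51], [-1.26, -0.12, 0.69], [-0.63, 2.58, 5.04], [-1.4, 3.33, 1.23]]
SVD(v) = [[-0.75, 0.62, -0.08], [0.02, -0.26, 0.15], [-0.54, -0.68, -0.48], [-0.37, -0.28, 0.86]] @ diag([7.8457966607846155, 5.310788360486944, 2.2717177966766346]) @ [[-0.30, -0.84, -0.45], [0.72, 0.11, -0.69], [-0.63, 0.53, -0.57]]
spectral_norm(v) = 7.85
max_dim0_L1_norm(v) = 11.25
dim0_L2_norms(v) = [4.72, 6.71, 5.26]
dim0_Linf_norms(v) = [4.28, 5.22, 5.04]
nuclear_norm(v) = 15.43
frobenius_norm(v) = 9.74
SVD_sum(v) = [[1.80, 4.95, 2.68], [-0.05, -0.14, -0.08], [1.29, 3.57, 1.93], [0.89, 2.45, 1.33]] + [[2.37, 0.37, -2.27], [-1.00, -0.16, 0.96], [-2.6, -0.40, 2.49], [-1.06, -0.16, 1.02]] + [[0.11, -0.09, 0.1],  [-0.21, 0.18, -0.19],  [0.68, -0.58, 0.62],  [-1.23, 1.05, -1.11]]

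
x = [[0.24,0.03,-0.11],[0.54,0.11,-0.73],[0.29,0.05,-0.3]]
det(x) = -0.000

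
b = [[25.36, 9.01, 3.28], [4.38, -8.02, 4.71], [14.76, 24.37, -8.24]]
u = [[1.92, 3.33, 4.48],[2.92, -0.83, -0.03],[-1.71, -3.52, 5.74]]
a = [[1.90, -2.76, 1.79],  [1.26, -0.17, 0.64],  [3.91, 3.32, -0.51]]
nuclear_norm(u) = 15.73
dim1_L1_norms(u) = [9.73, 3.78, 10.97]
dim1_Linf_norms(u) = [4.48, 2.92, 5.74]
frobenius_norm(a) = 6.56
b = u @ a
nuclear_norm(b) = 56.18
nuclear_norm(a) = 9.37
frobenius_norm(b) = 41.48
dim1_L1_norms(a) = [6.45, 2.07, 7.74]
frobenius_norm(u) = 9.61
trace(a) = 1.22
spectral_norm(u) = 7.36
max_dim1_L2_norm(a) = 5.15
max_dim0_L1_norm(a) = 7.07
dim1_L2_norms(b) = [27.11, 10.28, 29.66]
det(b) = 454.95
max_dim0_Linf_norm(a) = 3.91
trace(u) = 6.83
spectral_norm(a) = 5.25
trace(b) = 9.10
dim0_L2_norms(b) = [29.67, 27.19, 10.04]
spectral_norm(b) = 37.22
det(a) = -3.87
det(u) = -117.40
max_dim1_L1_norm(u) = 10.97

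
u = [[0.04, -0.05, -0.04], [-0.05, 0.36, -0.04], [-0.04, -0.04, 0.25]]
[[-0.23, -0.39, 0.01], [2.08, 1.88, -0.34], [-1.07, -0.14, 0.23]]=u@[[-4.01,-4.61,0.14],  [4.76,4.51,-0.83],  [-4.16,-0.59,0.82]]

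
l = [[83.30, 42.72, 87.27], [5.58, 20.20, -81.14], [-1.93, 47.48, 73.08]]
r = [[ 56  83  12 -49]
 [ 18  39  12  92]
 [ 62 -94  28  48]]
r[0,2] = 12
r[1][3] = 92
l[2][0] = -1.93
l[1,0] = 5.58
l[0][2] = 87.27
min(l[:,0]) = -1.93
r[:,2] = [12, 12, 28]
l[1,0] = 5.58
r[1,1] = 39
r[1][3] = 92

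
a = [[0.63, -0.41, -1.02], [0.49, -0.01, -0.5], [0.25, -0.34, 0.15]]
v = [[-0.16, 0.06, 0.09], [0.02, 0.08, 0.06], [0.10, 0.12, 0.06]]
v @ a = [[-0.05, 0.03, 0.15], [0.07, -0.03, -0.05], [0.14, -0.06, -0.15]]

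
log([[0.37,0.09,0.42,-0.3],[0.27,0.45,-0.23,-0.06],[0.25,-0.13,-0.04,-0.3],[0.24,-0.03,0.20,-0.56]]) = [[(-0.84+0.24j),(0.07-0.29j),0.21-1.87j,-0.27+1.46j],[(0.34-0.41j),(-0.7+0.26j),(-0.05+1.33j),0.08-0.32j],[-0.06-1.04j,(-0.07+0.5j),(-1.24+2.13j),(0.43+0.64j)],[-0.01-0.93j,-0.00+0.12j,(-0.05-0.72j),-0.83+3.65j]]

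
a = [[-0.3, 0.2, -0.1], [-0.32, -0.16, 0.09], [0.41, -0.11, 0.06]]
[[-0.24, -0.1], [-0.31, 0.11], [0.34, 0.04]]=a@[[0.88, -0.05],[0.04, -0.72],[-0.2, -0.29]]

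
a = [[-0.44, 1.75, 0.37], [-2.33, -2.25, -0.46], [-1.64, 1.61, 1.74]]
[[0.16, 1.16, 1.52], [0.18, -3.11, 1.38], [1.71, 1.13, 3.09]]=a@[[-0.13, 0.56, -1.15], [-0.15, 0.69, 0.54], [1.0, 0.54, 0.19]]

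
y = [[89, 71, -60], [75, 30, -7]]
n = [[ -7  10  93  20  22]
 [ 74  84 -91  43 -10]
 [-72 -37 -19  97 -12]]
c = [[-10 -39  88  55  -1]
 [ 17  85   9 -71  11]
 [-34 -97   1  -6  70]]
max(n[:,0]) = 74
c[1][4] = 11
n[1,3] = 43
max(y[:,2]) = -7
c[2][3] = -6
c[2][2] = 1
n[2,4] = -12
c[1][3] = -71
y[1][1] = 30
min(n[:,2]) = -91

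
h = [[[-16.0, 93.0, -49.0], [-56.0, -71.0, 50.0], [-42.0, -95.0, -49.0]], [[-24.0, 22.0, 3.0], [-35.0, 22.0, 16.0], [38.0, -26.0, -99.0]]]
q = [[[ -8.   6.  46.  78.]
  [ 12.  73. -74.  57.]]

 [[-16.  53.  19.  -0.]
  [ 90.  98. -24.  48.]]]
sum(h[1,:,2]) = -80.0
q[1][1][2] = -24.0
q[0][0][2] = 46.0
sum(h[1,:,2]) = -80.0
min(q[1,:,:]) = -24.0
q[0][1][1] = 73.0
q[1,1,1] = 98.0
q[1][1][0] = 90.0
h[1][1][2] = 16.0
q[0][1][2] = -74.0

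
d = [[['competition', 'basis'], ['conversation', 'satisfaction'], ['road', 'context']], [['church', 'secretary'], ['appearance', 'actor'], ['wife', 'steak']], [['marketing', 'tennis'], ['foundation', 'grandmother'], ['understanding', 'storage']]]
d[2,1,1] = 'grandmother'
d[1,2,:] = ['wife', 'steak']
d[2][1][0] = 'foundation'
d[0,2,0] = 'road'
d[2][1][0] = 'foundation'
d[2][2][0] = 'understanding'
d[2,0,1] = 'tennis'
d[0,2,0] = 'road'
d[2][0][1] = 'tennis'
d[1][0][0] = 'church'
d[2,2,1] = 'storage'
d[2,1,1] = 'grandmother'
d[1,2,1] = 'steak'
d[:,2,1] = ['context', 'steak', 'storage']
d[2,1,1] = 'grandmother'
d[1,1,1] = 'actor'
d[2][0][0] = 'marketing'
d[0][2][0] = 'road'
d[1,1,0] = 'appearance'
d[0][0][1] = 'basis'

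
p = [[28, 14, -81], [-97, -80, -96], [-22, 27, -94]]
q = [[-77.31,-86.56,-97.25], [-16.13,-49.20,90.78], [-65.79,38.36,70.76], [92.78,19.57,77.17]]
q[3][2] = 77.17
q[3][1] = 19.57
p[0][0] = 28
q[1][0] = -16.13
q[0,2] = -97.25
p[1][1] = -80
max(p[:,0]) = 28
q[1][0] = -16.13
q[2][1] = 38.36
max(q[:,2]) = 90.78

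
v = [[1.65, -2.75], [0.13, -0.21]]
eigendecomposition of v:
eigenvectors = [[1.0, 0.86], [0.08, 0.51]]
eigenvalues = [1.43, 0.01]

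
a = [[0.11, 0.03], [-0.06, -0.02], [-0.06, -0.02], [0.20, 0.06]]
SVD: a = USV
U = [[-0.45, -0.69], [0.25, -0.51], [0.25, -0.51], [-0.82, 0.07]]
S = [0.25, 0.0]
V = [[-0.96,-0.29], [-0.29,0.96]]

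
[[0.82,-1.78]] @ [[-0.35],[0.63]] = [[-1.41]]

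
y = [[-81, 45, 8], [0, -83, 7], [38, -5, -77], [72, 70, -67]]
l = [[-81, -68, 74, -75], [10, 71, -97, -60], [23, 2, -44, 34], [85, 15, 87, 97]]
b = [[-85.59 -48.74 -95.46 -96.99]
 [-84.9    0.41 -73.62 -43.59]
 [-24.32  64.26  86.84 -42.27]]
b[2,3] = -42.27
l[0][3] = -75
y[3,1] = 70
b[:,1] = [-48.74, 0.41, 64.26]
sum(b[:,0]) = -194.81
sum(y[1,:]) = -76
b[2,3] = -42.27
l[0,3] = -75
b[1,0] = -84.9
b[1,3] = -43.59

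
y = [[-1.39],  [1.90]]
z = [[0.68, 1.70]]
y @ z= [[-0.95, -2.36], [1.29, 3.23]]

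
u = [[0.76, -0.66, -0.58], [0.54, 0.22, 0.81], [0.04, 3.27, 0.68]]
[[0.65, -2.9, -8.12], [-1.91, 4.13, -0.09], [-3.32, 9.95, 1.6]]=u @ [[-0.92, 1.03, -7.33], [-0.68, 2.24, -0.44], [-1.56, 3.80, 4.9]]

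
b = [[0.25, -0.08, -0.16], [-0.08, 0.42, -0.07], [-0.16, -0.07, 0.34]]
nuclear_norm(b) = 1.01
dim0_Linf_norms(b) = [0.25, 0.42, 0.34]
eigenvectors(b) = [[0.75, 0.53, -0.38],  [0.31, -0.8, -0.51],  [0.58, -0.27, 0.77]]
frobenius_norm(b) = 0.65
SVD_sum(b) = [[0.07,0.09,-0.14], [0.09,0.12,-0.18], [-0.14,-0.18,0.28]] + [[0.13, -0.19, -0.06], [-0.19, 0.29, 0.10], [-0.06, 0.10, 0.03]] + [[0.05,0.02,0.04],[0.02,0.01,0.02],[0.04,0.02,0.03]]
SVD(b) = [[-0.38, -0.53, -0.75],[-0.51, 0.8, -0.31],[0.77, 0.27, -0.58]] @ diag([0.46574175621006714, 0.4499999999999999, 0.09425824378993294]) @ [[-0.38, -0.51, 0.77], [-0.53, 0.80, 0.27], [-0.75, -0.31, -0.58]]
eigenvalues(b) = [0.09, 0.45, 0.47]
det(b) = 0.02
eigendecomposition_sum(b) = [[0.05, 0.02, 0.04], [0.02, 0.01, 0.02], [0.04, 0.02, 0.03]] + [[0.13, -0.19, -0.06],[-0.19, 0.29, 0.10],[-0.06, 0.1, 0.03]] + [[0.07, 0.09, -0.14], [0.09, 0.12, -0.18], [-0.14, -0.18, 0.28]]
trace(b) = 1.01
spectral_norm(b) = 0.47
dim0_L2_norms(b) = [0.31, 0.43, 0.38]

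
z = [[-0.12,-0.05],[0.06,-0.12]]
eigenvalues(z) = [(-0.12+0.05j), (-0.12-0.05j)]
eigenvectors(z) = [[0.00+0.67j, -0.67j], [(0.74+0j), 0.74-0.00j]]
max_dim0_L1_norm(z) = 0.18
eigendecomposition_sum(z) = [[-0.06+0.03j, -0.02-0.05j], [(0.03+0.07j), -0.06+0.03j]] + [[-0.06-0.03j, -0.02+0.05j], [0.03-0.07j, -0.06-0.03j]]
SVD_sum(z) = [[-0.06, 0.04], [0.1, -0.06]] + [[-0.06,-0.09], [-0.04,-0.06]]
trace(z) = -0.24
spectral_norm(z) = 0.14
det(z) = 0.02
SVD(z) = [[-0.54, 0.84], [0.84, 0.54]] @ diag([0.13700378782444086, 0.12700378782444086]) @ [[0.84, -0.54], [-0.54, -0.84]]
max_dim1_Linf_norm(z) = 0.12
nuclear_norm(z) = 0.26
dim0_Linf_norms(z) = [0.12, 0.12]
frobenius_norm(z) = 0.19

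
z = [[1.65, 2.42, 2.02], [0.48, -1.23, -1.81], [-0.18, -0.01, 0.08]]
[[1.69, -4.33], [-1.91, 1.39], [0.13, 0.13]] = z @ [[-0.67, -0.86], [0.97, -0.86], [0.22, -0.41]]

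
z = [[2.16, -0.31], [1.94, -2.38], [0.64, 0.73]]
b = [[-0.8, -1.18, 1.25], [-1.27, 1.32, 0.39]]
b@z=[[-3.22,3.97], [0.07,-2.46]]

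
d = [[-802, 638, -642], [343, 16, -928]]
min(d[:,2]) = -928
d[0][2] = -642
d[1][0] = 343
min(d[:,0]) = -802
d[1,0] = 343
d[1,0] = 343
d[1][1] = 16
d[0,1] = 638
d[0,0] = -802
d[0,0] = -802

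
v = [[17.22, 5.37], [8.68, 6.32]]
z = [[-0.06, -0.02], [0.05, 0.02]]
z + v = [[17.16,5.35], [8.73,6.34]]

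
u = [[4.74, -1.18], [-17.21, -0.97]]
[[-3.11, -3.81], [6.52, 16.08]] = u @ [[-0.43,-0.91],[0.91,-0.43]]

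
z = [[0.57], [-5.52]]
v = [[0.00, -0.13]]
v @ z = [[0.72]]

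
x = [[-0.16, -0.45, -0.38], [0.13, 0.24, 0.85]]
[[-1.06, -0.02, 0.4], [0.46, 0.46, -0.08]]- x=[[-0.9,0.43,0.78],[0.33,0.22,-0.93]]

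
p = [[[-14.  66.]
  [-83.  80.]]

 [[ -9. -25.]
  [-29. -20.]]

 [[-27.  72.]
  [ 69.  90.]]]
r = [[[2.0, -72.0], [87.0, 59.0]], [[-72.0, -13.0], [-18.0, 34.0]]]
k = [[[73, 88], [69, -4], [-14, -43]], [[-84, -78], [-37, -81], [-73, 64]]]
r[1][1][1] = 34.0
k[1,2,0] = -73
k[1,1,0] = -37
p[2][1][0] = 69.0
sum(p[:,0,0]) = -50.0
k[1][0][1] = -78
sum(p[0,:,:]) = 49.0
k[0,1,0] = 69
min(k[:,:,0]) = -84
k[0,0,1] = 88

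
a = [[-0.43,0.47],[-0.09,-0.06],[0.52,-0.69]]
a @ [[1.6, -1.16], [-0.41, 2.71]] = [[-0.88, 1.77],  [-0.12, -0.06],  [1.11, -2.47]]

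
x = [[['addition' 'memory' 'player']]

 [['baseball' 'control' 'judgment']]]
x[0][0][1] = 'memory'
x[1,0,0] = 'baseball'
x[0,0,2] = 'player'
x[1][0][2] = 'judgment'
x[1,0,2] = 'judgment'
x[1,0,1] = 'control'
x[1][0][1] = 'control'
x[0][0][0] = 'addition'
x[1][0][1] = 'control'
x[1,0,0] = 'baseball'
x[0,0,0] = 'addition'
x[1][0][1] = 'control'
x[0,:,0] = ['addition']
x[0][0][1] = 'memory'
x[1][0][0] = 'baseball'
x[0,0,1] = 'memory'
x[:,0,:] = [['addition', 'memory', 'player'], ['baseball', 'control', 'judgment']]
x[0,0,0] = 'addition'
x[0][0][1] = 'memory'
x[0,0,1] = 'memory'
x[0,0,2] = 'player'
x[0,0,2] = 'player'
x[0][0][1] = 'memory'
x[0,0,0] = 'addition'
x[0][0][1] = 'memory'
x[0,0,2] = 'player'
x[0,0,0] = 'addition'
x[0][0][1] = 'memory'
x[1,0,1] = 'control'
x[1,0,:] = ['baseball', 'control', 'judgment']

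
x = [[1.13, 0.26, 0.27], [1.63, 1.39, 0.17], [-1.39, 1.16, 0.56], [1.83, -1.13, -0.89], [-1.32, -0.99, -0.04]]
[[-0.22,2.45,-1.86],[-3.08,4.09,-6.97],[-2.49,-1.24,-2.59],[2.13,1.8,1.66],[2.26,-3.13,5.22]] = x @ [[0.13,1.81,-1.0], [-2.50,0.72,-3.98], [1.05,0.79,1.13]]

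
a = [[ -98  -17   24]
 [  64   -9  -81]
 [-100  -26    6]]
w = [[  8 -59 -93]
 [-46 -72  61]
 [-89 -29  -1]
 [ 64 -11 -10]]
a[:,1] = [-17, -9, -26]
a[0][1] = -17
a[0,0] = -98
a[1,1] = -9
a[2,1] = -26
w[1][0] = -46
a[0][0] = -98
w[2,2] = -1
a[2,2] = 6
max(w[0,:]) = 8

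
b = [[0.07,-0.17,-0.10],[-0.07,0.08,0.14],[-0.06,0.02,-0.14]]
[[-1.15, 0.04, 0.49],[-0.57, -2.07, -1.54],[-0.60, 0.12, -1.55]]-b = [[-1.22, 0.21, 0.59], [-0.5, -2.15, -1.68], [-0.54, 0.1, -1.41]]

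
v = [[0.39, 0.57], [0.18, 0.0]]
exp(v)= [[1.54,0.71], [0.22,1.06]]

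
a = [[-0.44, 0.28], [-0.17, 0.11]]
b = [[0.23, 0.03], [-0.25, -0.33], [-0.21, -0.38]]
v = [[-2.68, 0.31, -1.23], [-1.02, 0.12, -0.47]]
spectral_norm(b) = 0.62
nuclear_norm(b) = 0.79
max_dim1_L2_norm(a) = 0.52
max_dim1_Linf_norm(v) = 2.68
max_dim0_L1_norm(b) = 0.74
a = v @ b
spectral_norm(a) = 0.56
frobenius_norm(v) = 3.17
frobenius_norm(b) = 0.64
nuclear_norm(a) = 0.56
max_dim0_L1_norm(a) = 0.61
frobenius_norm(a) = 0.56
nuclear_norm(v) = 3.18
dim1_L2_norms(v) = [2.97, 1.13]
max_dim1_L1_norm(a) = 0.72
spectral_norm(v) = 3.17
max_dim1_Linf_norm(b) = 0.38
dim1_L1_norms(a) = [0.72, 0.28]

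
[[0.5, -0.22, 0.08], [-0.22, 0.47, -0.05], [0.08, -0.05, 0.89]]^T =[[0.5, -0.22, 0.08], [-0.22, 0.47, -0.05], [0.08, -0.05, 0.89]]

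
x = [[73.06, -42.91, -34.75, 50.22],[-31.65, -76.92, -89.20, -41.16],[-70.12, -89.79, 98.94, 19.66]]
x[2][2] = 98.94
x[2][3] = 19.66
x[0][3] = 50.22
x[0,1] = -42.91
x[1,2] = -89.2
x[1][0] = -31.65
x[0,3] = 50.22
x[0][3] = 50.22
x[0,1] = -42.91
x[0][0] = 73.06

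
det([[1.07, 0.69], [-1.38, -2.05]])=-1.241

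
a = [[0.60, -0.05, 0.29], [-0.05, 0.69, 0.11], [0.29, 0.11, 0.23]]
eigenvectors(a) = [[-0.47,-0.85,-0.25], [-0.18,-0.18,0.97], [0.86,-0.50,0.07]]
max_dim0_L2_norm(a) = 0.7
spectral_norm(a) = 0.76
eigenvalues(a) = [0.05, 0.76, 0.71]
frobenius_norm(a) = 1.04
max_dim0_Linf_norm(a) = 0.69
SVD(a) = [[-0.85,0.25,-0.47], [-0.18,-0.97,-0.18], [-0.50,-0.07,0.86]] @ diag([0.7606307383040307, 0.710985130502546, 0.04838413119342304]) @ [[-0.85, -0.18, -0.50], [0.25, -0.97, -0.07], [-0.47, -0.18, 0.86]]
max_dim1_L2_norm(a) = 0.7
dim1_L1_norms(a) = [0.94, 0.85, 0.63]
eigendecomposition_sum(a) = [[0.01,0.00,-0.02], [0.00,0.0,-0.01], [-0.02,-0.01,0.04]] + [[0.55,0.12,0.32], [0.12,0.02,0.07], [0.32,0.07,0.19]] + [[0.04, -0.17, -0.01], [-0.17, 0.66, 0.05], [-0.01, 0.05, 0.0]]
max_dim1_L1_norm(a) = 0.94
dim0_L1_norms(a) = [0.94, 0.85, 0.63]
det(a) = 0.03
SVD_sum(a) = [[0.55,0.12,0.32], [0.12,0.02,0.07], [0.32,0.07,0.19]] + [[0.04, -0.17, -0.01], [-0.17, 0.66, 0.05], [-0.01, 0.05, 0.00]] + [[0.01, 0.0, -0.02], [0.0, 0.0, -0.01], [-0.02, -0.01, 0.04]]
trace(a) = 1.52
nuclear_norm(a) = 1.52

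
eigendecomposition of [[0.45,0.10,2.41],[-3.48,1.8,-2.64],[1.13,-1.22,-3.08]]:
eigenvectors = [[-0.17, 0.53, -0.49], [0.96, 0.83, 0.1], [-0.22, -0.13, 0.87]]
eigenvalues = [3.03, -0.0, -3.86]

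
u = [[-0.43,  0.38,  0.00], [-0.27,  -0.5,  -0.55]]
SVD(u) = [[-0.23, 0.97], [0.97, 0.23]] @ diag([0.8017599816069636, 0.5584630085275132]) @ [[-0.20, -0.72, -0.67], [-0.86, 0.46, -0.23]]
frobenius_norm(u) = 0.98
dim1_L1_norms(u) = [0.81, 1.32]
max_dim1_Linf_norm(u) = 0.55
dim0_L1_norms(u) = [0.7, 0.88, 0.55]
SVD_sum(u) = [[0.04, 0.13, 0.12], [-0.16, -0.56, -0.52]] + [[-0.47, 0.25, -0.12], [-0.11, 0.06, -0.03]]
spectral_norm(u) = 0.80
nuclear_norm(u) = 1.36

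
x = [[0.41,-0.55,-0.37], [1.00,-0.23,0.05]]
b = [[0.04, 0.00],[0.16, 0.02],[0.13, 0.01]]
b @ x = [[0.02, -0.02, -0.01], [0.09, -0.09, -0.06], [0.06, -0.07, -0.05]]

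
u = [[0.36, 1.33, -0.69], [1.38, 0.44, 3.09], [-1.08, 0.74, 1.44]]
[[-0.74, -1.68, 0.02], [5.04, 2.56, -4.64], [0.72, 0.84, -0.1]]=u@[[0.90,-0.03,-1.24], [-0.15,-0.76,-0.13], [1.25,0.95,-0.93]]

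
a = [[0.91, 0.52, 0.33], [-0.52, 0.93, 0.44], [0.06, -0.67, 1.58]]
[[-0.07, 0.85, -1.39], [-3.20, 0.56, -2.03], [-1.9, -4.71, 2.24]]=a @ [[1.57, 0.6, -0.24], [-1.64, 1.96, -2.49], [-1.96, -2.17, 0.37]]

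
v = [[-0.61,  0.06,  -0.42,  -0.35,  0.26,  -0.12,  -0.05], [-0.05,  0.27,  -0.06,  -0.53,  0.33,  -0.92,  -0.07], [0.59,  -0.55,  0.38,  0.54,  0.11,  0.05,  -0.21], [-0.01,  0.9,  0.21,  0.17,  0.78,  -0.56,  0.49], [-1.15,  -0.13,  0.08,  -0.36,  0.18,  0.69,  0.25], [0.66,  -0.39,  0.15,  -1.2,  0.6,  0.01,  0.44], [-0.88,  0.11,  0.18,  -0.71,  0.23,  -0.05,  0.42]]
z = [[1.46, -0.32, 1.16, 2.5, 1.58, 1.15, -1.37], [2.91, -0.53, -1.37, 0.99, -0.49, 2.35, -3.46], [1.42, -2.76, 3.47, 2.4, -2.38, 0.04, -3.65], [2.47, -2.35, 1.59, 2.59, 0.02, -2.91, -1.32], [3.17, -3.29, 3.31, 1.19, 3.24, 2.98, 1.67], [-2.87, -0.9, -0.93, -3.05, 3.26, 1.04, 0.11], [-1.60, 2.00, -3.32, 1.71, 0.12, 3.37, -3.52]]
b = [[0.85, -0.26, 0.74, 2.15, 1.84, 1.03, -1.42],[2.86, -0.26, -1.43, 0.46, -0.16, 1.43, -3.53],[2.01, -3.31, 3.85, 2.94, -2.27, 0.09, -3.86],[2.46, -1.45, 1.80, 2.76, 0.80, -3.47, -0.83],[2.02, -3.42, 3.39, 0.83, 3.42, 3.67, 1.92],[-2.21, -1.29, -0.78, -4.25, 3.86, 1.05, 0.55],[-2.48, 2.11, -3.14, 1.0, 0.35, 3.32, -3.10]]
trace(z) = 7.75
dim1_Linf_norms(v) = [0.61, 0.92, 0.59, 0.9, 1.15, 1.2, 0.88]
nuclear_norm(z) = 35.80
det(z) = -14910.95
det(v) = 0.12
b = z + v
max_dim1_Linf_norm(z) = 3.65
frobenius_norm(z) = 15.91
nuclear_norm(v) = 7.49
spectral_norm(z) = 10.29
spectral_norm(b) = 10.45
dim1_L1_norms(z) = [9.54, 12.1, 16.12, 13.25, 18.85, 12.16, 15.64]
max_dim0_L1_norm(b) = 15.21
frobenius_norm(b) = 16.40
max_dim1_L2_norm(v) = 1.61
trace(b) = 8.57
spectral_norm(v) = 2.13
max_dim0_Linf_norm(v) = 1.2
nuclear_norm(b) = 37.11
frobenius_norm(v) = 3.39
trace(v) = 0.82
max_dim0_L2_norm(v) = 1.8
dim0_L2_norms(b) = [5.84, 5.57, 6.53, 6.39, 5.99, 6.38, 6.61]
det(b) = -13180.31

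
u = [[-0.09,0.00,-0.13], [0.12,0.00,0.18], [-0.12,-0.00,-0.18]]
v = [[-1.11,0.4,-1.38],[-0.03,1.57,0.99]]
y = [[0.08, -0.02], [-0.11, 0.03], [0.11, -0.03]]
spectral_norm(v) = 2.02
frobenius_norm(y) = 0.18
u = y @ v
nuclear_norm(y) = 0.18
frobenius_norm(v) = 2.60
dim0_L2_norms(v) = [1.11, 1.62, 1.7]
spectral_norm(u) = 0.34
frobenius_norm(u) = 0.34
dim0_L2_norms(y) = [0.17, 0.05]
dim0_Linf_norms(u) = [0.12, 0.0, 0.18]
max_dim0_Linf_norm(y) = 0.11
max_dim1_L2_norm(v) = 1.86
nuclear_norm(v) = 3.65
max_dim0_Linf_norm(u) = 0.18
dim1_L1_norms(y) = [0.1, 0.14, 0.14]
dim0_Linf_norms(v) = [1.11, 1.57, 1.38]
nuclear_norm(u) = 0.35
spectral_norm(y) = 0.18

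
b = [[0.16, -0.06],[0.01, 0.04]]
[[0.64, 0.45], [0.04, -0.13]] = b@[[4.04, 1.43], [0.1, -3.65]]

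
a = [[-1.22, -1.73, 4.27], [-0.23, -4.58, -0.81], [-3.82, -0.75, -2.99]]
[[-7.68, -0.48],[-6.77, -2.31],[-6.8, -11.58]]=a@[[1.98, 2.44], [1.49, 0.26], [-0.63, 0.69]]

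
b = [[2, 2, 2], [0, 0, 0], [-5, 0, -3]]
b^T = [[2, 0, -5], [2, 0, 0], [2, 0, -3]]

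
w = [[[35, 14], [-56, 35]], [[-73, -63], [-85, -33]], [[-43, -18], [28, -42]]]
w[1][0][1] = -63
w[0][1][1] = 35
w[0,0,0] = 35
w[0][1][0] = -56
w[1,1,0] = -85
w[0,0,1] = 14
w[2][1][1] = -42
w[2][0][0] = -43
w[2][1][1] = -42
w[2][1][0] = 28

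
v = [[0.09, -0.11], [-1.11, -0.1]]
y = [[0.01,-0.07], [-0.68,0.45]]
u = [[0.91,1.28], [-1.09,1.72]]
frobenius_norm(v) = 1.12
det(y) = -0.04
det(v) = -0.13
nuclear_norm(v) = 1.23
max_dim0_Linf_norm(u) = 1.72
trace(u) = 2.63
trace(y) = 0.46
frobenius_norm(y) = 0.82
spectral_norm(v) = 1.12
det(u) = 2.96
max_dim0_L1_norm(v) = 1.2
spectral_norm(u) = 2.19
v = y @ u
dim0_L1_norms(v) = [1.2, 0.21]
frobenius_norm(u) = 2.57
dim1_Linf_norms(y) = [0.07, 0.68]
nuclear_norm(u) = 3.54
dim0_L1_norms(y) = [0.69, 0.52]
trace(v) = -0.01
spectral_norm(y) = 0.82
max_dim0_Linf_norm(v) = 1.11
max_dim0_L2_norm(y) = 0.68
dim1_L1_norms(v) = [0.2, 1.21]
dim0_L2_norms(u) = [1.42, 2.14]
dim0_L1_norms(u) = [2.0, 3.0]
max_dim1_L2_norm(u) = 2.04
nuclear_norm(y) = 0.87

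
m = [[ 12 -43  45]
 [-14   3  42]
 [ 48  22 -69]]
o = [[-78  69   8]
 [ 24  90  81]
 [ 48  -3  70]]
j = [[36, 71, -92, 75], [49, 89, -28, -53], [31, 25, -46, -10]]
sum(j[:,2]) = -166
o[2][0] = 48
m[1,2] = 42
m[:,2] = [45, 42, -69]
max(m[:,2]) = 45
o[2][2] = 70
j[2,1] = 25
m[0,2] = 45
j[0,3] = 75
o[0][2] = 8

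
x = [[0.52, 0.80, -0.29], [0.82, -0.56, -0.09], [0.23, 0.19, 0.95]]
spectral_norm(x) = 1.00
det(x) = -0.99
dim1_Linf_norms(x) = [0.8, 0.82, 0.95]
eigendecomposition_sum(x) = [[(-0.22+0j),0.41-0.00j,-0.01+0.00j],  [(0.41-0j),(-0.77+0j),(0.03-0j)],  [(-0.01+0j),(0.03-0j),-0.00+0.00j]] + [[0.37+0.11j,(0.19+0.08j),(-0.14+0.42j)], [(0.2+0.05j),0.11+0.03j,(-0.06+0.23j)], [(0.12-0.42j),(0.08-0.22j),(0.48+0.15j)]] + [[(0.37-0.11j), 0.19-0.08j, (-0.14-0.42j)], [0.20-0.05j, 0.11-0.03j, -0.06-0.23j], [0.12+0.42j, (0.08+0.22j), 0.48-0.15j]]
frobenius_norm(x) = 1.73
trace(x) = 0.91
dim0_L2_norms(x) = [1.0, 0.99, 1.0]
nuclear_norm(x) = 2.99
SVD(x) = [[-0.65, -0.57, -0.50], [-0.61, 0.79, -0.11], [0.46, 0.23, -0.86]] @ diag([1.0007128833260404, 0.9949226417766732, 0.9943855701011596]) @ [[-0.73, -0.09, 0.68], [0.41, -0.86, 0.32], [-0.55, -0.51, -0.66]]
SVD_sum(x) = [[0.48, 0.06, -0.44], [0.44, 0.06, -0.41], [-0.33, -0.04, 0.31]] + [[-0.23, 0.49, -0.18], [0.32, -0.67, 0.25], [0.09, -0.2, 0.07]] + [[0.27, 0.25, 0.33], [0.06, 0.05, 0.07], [0.47, 0.43, 0.57]]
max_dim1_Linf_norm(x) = 0.95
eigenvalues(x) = [(-1+0j), (0.95+0.3j), (0.95-0.3j)]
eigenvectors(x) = [[0.47+0.00j, 0.01-0.63j, (0.01+0.63j)],  [-0.88+0.00j, (-0.02-0.34j), -0.02+0.34j],  [(0.03+0j), (-0.7+0j), -0.70-0.00j]]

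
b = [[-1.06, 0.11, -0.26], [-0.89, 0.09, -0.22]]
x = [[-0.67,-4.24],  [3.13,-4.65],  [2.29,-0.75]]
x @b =[[4.48,-0.46,1.11],[0.82,-0.07,0.21],[-1.76,0.18,-0.43]]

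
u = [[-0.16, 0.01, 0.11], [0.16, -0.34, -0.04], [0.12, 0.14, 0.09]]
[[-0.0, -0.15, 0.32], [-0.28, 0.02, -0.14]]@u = [[0.01, 0.10, 0.03], [0.03, -0.03, -0.04]]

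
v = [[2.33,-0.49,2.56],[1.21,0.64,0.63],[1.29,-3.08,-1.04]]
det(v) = -9.70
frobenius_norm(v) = 5.17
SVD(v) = [[0.81, -0.47, 0.35], [0.23, -0.3, -0.93], [0.54, 0.83, -0.14]] @ diag([3.819478592205903, 3.402950580544319, 0.746197447096877]) @ [[0.75, -0.5, 0.44],[-0.11, -0.74, -0.66],[-0.65, -0.45, 0.61]]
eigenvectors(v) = [[(0.51+0j), -0.78+0.00j, (-0.78-0j)], [-0.03+0.00j, (-0.47+0.28j), (-0.47-0.28j)], [(-0.86+0j), 0.03-0.30j, 0.03+0.30j]]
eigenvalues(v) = [(-1.92+0j), (1.93+1.15j), (1.93-1.15j)]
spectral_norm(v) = 3.82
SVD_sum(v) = [[2.32,-1.55,1.35], [0.64,-0.43,0.37], [1.54,-1.03,0.89]] + [[0.18, 1.18, 1.05], [0.11, 0.76, 0.68], [-0.31, -2.1, -1.87]] + [[-0.17, -0.12, 0.16], [0.45, 0.31, -0.42], [0.07, 0.05, -0.06]]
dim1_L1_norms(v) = [5.38, 2.48, 5.41]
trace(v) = 1.93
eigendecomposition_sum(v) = [[-0.50+0.00j,(0.89-0j),(0.82+0j)], [0.03-0.00j,-0.05+0.00j,(-0.05-0j)], [(0.84-0j),(-1.48+0j),(-1.37-0j)]] + [[1.42-0.75j, -0.69+2.16j, 0.87-0.52j], [0.59-0.95j, 0.35+1.54j, (0.34-0.62j)], [(0.23+0.57j), -0.80-0.35j, (0.16+0.36j)]] + [[1.42+0.75j,(-0.69-2.16j),(0.87+0.52j)],[(0.59+0.95j),(0.35-1.54j),(0.34+0.62j)],[0.23-0.57j,(-0.8+0.35j),(0.16-0.36j)]]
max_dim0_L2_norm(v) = 3.18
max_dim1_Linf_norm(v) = 3.08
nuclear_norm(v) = 7.97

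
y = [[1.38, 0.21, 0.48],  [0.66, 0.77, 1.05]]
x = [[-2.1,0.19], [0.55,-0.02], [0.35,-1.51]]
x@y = [[-2.77,-0.29,-0.81], [0.75,0.1,0.24], [-0.51,-1.09,-1.42]]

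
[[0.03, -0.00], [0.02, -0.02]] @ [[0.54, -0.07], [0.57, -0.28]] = [[0.02, -0.00], [-0.0, 0.00]]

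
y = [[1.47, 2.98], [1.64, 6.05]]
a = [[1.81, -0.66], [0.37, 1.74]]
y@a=[[3.76, 4.22], [5.21, 9.44]]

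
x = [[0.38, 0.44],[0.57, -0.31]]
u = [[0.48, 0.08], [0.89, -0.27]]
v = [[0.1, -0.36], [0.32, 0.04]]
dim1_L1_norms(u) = [0.56, 1.16]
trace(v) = 0.14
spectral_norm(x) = 0.69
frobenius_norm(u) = 1.05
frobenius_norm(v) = 0.49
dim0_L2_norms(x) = [0.69, 0.54]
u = v + x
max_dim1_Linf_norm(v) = 0.36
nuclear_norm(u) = 1.23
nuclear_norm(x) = 1.22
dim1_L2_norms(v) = [0.37, 0.32]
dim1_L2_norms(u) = [0.49, 0.93]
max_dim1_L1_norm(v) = 0.46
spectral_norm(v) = 0.38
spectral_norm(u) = 1.03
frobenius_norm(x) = 0.87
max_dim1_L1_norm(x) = 0.88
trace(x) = 0.07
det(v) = 0.12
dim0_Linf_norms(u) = [0.89, 0.27]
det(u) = -0.20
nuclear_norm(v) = 0.69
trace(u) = 0.21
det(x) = -0.37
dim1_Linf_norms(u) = [0.48, 0.89]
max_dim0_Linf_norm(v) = 0.36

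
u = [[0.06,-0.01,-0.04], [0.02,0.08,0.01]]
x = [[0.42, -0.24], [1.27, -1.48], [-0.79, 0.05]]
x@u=[[0.02,  -0.02,  -0.02],[0.05,  -0.13,  -0.07],[-0.05,  0.01,  0.03]]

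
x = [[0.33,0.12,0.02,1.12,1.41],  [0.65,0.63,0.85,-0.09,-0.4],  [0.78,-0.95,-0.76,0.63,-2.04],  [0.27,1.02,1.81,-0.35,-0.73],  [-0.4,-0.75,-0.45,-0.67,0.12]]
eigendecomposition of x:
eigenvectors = [[(0.05+0j), (0.28+0.33j), (0.28-0.33j), (0.65+0j), (0.65-0j)], [0.39+0.00j, -0.25-0.10j, (-0.25+0.1j), 0.08-0.48j, (0.08+0.48j)], [(0.41+0j), 0.39-0.43j, (0.39+0.43j), (-0.19+0.29j), -0.19-0.29j], [(0.65+0j), (-0.61+0j), (-0.61-0j), -0.34+0.12j, -0.34-0.12j], [(-0.5+0j), -0.09-0.16j, -0.09+0.16j, (0.27+0.14j), (0.27-0.14j)]]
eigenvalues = [(1.96+0j), (-1.33+1.11j), (-1.33-1.11j), (0.33+0.44j), (0.33-0.44j)]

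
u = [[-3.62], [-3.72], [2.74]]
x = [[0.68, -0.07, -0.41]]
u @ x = [[-2.46, 0.25, 1.48], [-2.53, 0.26, 1.53], [1.86, -0.19, -1.12]]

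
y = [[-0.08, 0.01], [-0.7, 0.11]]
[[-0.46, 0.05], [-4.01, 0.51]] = y @ [[5.77, -0.36], [0.28, 2.38]]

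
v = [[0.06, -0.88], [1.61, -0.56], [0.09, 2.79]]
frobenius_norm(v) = 3.39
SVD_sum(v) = [[0.1, -0.88], [0.08, -0.73], [-0.30, 2.75]] + [[-0.04, -0.00], [1.53, 0.17], [0.39, 0.04]]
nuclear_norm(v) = 4.58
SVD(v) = [[0.29, -0.02], [0.25, 0.97], [-0.92, 0.25]] @ diag([2.9916618742188352, 1.5892951992457047]) @ [[0.11, -0.99], [0.99, 0.11]]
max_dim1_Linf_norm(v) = 2.79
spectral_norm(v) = 2.99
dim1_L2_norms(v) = [0.88, 1.7, 2.79]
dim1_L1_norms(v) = [0.94, 2.17, 2.88]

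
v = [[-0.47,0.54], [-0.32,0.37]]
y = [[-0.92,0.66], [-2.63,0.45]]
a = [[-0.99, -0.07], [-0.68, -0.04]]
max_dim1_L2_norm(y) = 2.67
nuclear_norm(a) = 1.21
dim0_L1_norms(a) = [1.67, 0.11]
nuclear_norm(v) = 0.87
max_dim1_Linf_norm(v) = 0.54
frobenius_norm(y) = 2.90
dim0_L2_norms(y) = [2.79, 0.8]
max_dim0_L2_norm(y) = 2.79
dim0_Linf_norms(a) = [0.99, 0.07]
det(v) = -0.00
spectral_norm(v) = 0.87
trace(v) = -0.10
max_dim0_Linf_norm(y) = 2.63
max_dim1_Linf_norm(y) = 2.63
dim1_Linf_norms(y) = [0.92, 2.63]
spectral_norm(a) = 1.20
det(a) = -0.01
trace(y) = -0.47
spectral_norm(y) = 2.86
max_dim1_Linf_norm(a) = 0.99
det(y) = 1.32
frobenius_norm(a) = 1.20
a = v @ y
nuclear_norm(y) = 3.32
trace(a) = -1.03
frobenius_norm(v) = 0.87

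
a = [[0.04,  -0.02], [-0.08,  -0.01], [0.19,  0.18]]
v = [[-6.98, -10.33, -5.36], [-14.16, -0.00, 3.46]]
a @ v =[[0.0, -0.41, -0.28], [0.70, 0.83, 0.39], [-3.88, -1.96, -0.40]]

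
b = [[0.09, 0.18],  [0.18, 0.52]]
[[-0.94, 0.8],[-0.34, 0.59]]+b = [[-0.85, 0.98],[-0.16, 1.11]]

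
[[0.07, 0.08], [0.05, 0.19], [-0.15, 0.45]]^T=[[0.07, 0.05, -0.15],[0.08, 0.19, 0.45]]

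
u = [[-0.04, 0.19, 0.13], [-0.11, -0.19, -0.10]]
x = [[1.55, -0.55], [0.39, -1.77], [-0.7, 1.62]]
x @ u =[[-0.0,0.40,0.26], [0.18,0.41,0.23], [-0.15,-0.44,-0.25]]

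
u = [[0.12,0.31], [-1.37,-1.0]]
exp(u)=[[0.96,  0.2],  [-0.87,  0.25]]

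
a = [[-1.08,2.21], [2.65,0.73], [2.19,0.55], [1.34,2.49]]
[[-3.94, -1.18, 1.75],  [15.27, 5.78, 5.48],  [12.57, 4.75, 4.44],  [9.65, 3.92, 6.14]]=a @ [[5.51, 2.05, 1.63], [0.91, 0.47, 1.59]]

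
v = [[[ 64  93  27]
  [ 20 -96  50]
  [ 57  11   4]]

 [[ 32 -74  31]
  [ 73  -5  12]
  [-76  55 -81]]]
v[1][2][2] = -81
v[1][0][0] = 32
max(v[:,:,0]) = 73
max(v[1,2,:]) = 55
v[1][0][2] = 31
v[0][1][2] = 50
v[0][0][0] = 64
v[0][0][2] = 27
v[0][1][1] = -96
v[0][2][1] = 11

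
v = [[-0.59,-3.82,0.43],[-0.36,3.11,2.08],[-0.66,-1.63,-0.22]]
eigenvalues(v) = [(-0.31+1.28j), (-0.31-1.28j), (2.93+0j)]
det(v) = 5.08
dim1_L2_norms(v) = [3.89, 3.76, 1.77]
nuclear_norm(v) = 7.78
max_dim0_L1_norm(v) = 8.56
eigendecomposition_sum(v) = [[-0.63+0.37j, (-0.38+0.62j), (1.18+0.74j)], [(0.12+0.17j), 0.19+0.09j, 0.18-0.36j], [(-0.42-0.14j), -0.43+0.08j, 0.13+0.82j]] + [[-0.63-0.37j, (-0.38-0.62j), (1.18-0.74j)],[0.12-0.17j, (0.19-0.09j), 0.18+0.36j],[-0.42+0.14j, (-0.43-0.08j), 0.13-0.82j]] + [[(0.68-0j), -3.07+0.00j, (-1.94-0j)], [-0.60+0.00j, 2.74-0.00j, 1.73+0.00j], [(0.17-0j), -0.77+0.00j, -0.49-0.00j]]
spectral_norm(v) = 5.31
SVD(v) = [[0.69, -0.63, 0.35],[-0.65, -0.76, -0.09],[0.32, -0.16, -0.93]] @ diag([5.311130681686824, 1.9885914649644465, 0.4814507944903705]) @ [[-0.07, -0.97, -0.21], [0.38, 0.17, -0.91], [0.92, -0.15, 0.36]]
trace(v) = 2.30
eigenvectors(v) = [[-0.83+0.00j, -0.83-0.00j, (0.73+0j)], [0.02+0.24j, (0.02-0.24j), -0.65+0.00j], [-0.33-0.38j, -0.33+0.38j, 0.19+0.00j]]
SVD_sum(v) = [[-0.27, -3.58, -0.78],[0.25, 3.36, 0.73],[-0.12, -1.64, -0.36]] + [[-0.48, -0.21, 1.15], [-0.57, -0.25, 1.37], [-0.12, -0.05, 0.3]] + [[0.15,  -0.02,  0.06], [-0.04,  0.01,  -0.02], [-0.41,  0.07,  -0.16]]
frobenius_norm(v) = 5.69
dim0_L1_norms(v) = [1.61, 8.56, 2.73]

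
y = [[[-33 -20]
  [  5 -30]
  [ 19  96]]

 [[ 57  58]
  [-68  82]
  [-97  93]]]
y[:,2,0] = [19, -97]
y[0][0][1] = -20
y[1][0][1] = 58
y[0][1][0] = 5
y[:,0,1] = [-20, 58]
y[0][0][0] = -33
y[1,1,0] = -68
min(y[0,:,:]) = -33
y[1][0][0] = 57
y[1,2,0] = -97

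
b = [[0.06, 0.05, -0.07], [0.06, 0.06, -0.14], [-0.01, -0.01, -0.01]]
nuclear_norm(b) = 0.23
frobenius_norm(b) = 0.20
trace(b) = 0.11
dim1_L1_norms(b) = [0.18, 0.26, 0.03]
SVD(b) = [[-0.53, 0.71, 0.46],[-0.85, -0.45, -0.29],[0.00, -0.54, 0.84]] @ diag([0.19262300581274866, 0.03139168206069631, 0.003307556358092205]) @ [[-0.43, -0.40, 0.81], [0.68, 0.45, 0.58], [0.6, -0.80, -0.08]]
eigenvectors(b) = [[-0.64, -0.69, -0.11], [-0.76, 0.72, 0.87], [0.10, -0.02, 0.48]]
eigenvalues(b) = [0.13, 0.01, -0.03]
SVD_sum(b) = [[0.04, 0.04, -0.08], [0.07, 0.07, -0.13], [-0.00, -0.00, 0.0]] + [[0.02, 0.01, 0.01], [-0.01, -0.01, -0.01], [-0.01, -0.01, -0.01]] + [[0.00,-0.00,-0.0], [-0.00,0.00,0.0], [0.0,-0.0,-0.00]]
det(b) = -0.00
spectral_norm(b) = 0.19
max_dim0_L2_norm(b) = 0.16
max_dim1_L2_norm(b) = 0.16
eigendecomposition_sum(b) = [[0.06, 0.05, -0.08], [0.07, 0.06, -0.09], [-0.01, -0.01, 0.01]] + [[0.0,-0.00,0.00], [-0.00,0.0,-0.01], [0.0,-0.00,0.00]] + [[0.00, 0.00, 0.01], [-0.00, -0.0, -0.04], [-0.0, -0.0, -0.02]]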